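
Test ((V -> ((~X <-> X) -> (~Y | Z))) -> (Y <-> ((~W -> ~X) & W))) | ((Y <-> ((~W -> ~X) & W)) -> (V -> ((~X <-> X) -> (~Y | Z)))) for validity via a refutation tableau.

Valid

Assume the negation and expand:
Initial set: {~(((V -> ((~X <-> X) -> (~Y | Z))) -> (Y <-> ((~W -> ~X) & W))) | ((Y <-> ((~W -> ~X) & W)) -> (V -> ((~X <-> X) -> (~Y | Z)))))}.
~(((V -> ((~X <-> X) -> (~Y | Z))) -> (Y <-> ((~W -> ~X) & W))) | ((Y <-> ((~W -> ~X) & W)) -> (V -> ((~X <-> X) -> (~Y | Z))))): α-rule — add ~((V -> ((~X <-> X) -> (~Y | Z))) -> (Y <-> ((~W -> ~X) & W))), ~((Y <-> ((~W -> ~X) & W)) -> (V -> ((~X <-> X) -> (~Y | Z)))).
~((V -> ((~X <-> X) -> (~Y | Z))) -> (Y <-> ((~W -> ~X) & W))): α-rule — add (V -> ((~X <-> X) -> (~Y | Z))), ~(Y <-> ((~W -> ~X) & W)).
~((Y <-> ((~W -> ~X) & W)) -> (V -> ((~X <-> X) -> (~Y | Z)))): α-rule — add (Y <-> ((~W -> ~X) & W)), ~(V -> ((~X <-> X) -> (~Y | Z))).
~(V -> ((~X <-> X) -> (~Y | Z))): α-rule — add V, ~((~X <-> X) -> (~Y | Z)).
~((~X <-> X) -> (~Y | Z)): α-rule — add (~X <-> X), ~(~Y | Z).
~(~Y | Z): α-rule — add ~~Y, ~Z.
(V -> ((~X <-> X) -> (~Y | Z))): β-rule — branch into ~V  //  ((~X <-> X) -> (~Y | Z)).
  branch 1 (add ~V):
    × closes — contains both V and ~V.
  branch 2 (add ((~X <-> X) -> (~Y | Z))):
    ~(Y <-> ((~W -> ~X) & W)): β-rule — branch into Y, ~((~W -> ~X) & W)  //  ~Y, ((~W -> ~X) & W).
      branch 2.1 (add Y, ~((~W -> ~X) & W)):
        (Y <-> ((~W -> ~X) & W)): β-rule — branch into Y, ((~W -> ~X) & W)  //  ~Y, ~((~W -> ~X) & W).
          branch 2.1.1 (add Y, ((~W -> ~X) & W)):
            ((~W -> ~X) & W): α-rule — add (~W -> ~X), W.
            (~X <-> X): β-rule — branch into ~X, X  //  ~~X, ~X.
              branch 2.1.1.1 (add ~X, X):
                × closes — contains both X and ~X.
              branch 2.1.1.2 (add ~~X, ~X):
                × closes — contains both X and ~X.
          branch 2.1.2 (add ~Y, ~((~W -> ~X) & W)):
            × closes — contains both Y and ~Y.
      branch 2.2 (add ~Y, ((~W -> ~X) & W)):
        × closes — contains both Y and ~Y.
All 5 branches close.
Every branch closed, so the negation is unsatisfiable and the formula is valid.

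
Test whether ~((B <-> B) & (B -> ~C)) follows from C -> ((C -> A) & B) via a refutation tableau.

No

Initial set: {(C -> ((C -> A) & B)); ~~((B <-> B) & (B -> ~C))}.
~~((B <-> B) & (B -> ~C)): α-rule — add (B <-> B), (B -> ~C).
(C -> ((C -> A) & B)): β-rule — branch into ~C  //  ((C -> A) & B).
  branch 1 (add ~C):
    (B <-> B): β-rule — branch into B, B  //  ~B, ~B.
      branch 1.1 (add B, B):
        (B -> ~C): β-rule — branch into ~B  //  ~C.
          branch 1.1.1 (add ~B):
            × closes — contains both B and ~B.
          branch 1.1.2 (add ~C):
            ○ open, literals {B=1, C=0}.
      branch 1.2 (add ~B, ~B):
        (B -> ~C): β-rule — branch into ~B  //  ~C.
          branch 1.2.1 (add ~B):
            ○ open, literals {B=0, C=0}.
          branch 1.2.2 (add ~C):
            ○ open, literals {B=0, C=0}.
  branch 2 (add ((C -> A) & B)):
    ((C -> A) & B): α-rule — add (C -> A), B.
    (B <-> B): β-rule — branch into B, B  //  ~B, ~B.
      branch 2.1 (add B, B):
        (B -> ~C): β-rule — branch into ~B  //  ~C.
          branch 2.1.1 (add ~B):
            × closes — contains both B and ~B.
          branch 2.1.2 (add ~C):
            (C -> A): β-rule — branch into ~C  //  A.
              branch 2.1.2.1 (add ~C):
                ○ open, literals {B=1, C=0}.
              branch 2.1.2.2 (add A):
                ○ open, literals {A=1, B=1, C=0}.
      branch 2.2 (add ~B, ~B):
        × closes — contains both B and ~B.
3 branches closed, 5 open.
An open branch gives a countermodel: B=1, C=0 (unmentioned atoms arbitrary); the premises hold there but the conclusion fails.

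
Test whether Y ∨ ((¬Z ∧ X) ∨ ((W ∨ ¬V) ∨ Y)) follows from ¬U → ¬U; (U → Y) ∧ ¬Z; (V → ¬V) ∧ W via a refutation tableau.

Initial set: {(¬U → ¬U); ((U → Y) ∧ ¬Z); ((V → ¬V) ∧ W); ¬(Y ∨ ((¬Z ∧ X) ∨ ((W ∨ ¬V) ∨ Y)))}.
((U → Y) ∧ ¬Z): α-rule — add (U → Y), ¬Z.
((V → ¬V) ∧ W): α-rule — add (V → ¬V), W.
¬(Y ∨ ((¬Z ∧ X) ∨ ((W ∨ ¬V) ∨ Y))): α-rule — add ¬Y, ¬((¬Z ∧ X) ∨ ((W ∨ ¬V) ∨ Y)).
¬((¬Z ∧ X) ∨ ((W ∨ ¬V) ∨ Y)): α-rule — add ¬(¬Z ∧ X), ¬((W ∨ ¬V) ∨ Y).
¬((W ∨ ¬V) ∨ Y): α-rule — add ¬(W ∨ ¬V), ¬Y.
¬(W ∨ ¬V): α-rule — add ¬W, ¬¬V.
× closes — contains both W and ¬W.
All 1 branch closes.
Every branch closed, so the premises entail the conclusion.

Yes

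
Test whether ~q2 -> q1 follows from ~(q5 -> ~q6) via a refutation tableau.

Initial set: {~(q5 -> ~q6); ~(~q2 -> q1)}.
~(q5 -> ~q6): α-rule — add q5, ~~q6.
~(~q2 -> q1): α-rule — add ~q2, ~q1.
○ open, literals {q1=0, q2=0, q5=1, q6=1}.
0 branches closed, 1 open.
An open branch gives a countermodel: q1=0, q2=0, q5=1, q6=1 (unmentioned atoms arbitrary); the premises hold there but the conclusion fails.

No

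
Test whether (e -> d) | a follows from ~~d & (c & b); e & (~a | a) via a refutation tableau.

Initial set: {(~~d & (c & b)); (e & (~a | a)); ~((e -> d) | a)}.
(~~d & (c & b)): α-rule — add ~~d, (c & b).
(e & (~a | a)): α-rule — add e, (~a | a).
~((e -> d) | a): α-rule — add ~(e -> d), ~a.
~~d: drop double negation, giving d.
(c & b): α-rule — add c, b.
~(e -> d): α-rule — add e, ~d.
× closes — contains both d and ~d.
All 1 branch closes.
Every branch closed, so the premises entail the conclusion.

Yes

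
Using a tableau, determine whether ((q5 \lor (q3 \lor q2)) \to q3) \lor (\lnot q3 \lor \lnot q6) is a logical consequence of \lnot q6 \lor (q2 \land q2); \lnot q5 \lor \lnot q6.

Yes

Initial set: {(\lnot q6 \lor (q2 \land q2)); (\lnot q5 \lor \lnot q6); \lnot (((q5 \lor (q3 \lor q2)) \to q3) \lor (\lnot q3 \lor \lnot q6))}.
\lnot (((q5 \lor (q3 \lor q2)) \to q3) \lor (\lnot q3 \lor \lnot q6)): α-rule — add \lnot ((q5 \lor (q3 \lor q2)) \to q3), \lnot (\lnot q3 \lor \lnot q6).
\lnot ((q5 \lor (q3 \lor q2)) \to q3): α-rule — add (q5 \lor (q3 \lor q2)), \lnot q3.
\lnot (\lnot q3 \lor \lnot q6): α-rule — add \lnot \lnot q3, \lnot \lnot q6.
× closes — contains both q3 and \lnot q3.
All 1 branch closes.
Every branch closed, so the premises entail the conclusion.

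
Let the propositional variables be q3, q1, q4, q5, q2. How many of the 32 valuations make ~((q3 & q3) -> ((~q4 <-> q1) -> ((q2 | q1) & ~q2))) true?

6

Initial set: {~((q3 & q3) -> ((~q4 <-> q1) -> ((q2 | q1) & ~q2)))}.
~((q3 & q3) -> ((~q4 <-> q1) -> ((q2 | q1) & ~q2))): α-rule — add (q3 & q3), ~((~q4 <-> q1) -> ((q2 | q1) & ~q2)).
(q3 & q3): α-rule — add q3, q3.
~((~q4 <-> q1) -> ((q2 | q1) & ~q2)): α-rule — add (~q4 <-> q1), ~((q2 | q1) & ~q2).
(~q4 <-> q1): β-rule — branch into ~q4, q1  //  ~~q4, ~q1.
  branch 1 (add ~q4, q1):
    ~((q2 | q1) & ~q2): β-rule — branch into ~(q2 | q1)  //  ~~q2.
      branch 1.1 (add ~(q2 | q1)):
        ~(q2 | q1): α-rule — add ~q2, ~q1.
        × closes — contains both q1 and ~q1.
      branch 1.2 (add ~~q2):
        ○ open, literals {q1=1, q2=1, q3=1, q4=0}.
  branch 2 (add ~~q4, ~q1):
    ~((q2 | q1) & ~q2): β-rule — branch into ~(q2 | q1)  //  ~~q2.
      branch 2.1 (add ~(q2 | q1)):
        ~(q2 | q1): α-rule — add ~q2, ~q1.
        ○ open, literals {q1=0, q2=0, q3=1, q4=1}.
      branch 2.2 (add ~~q2):
        ○ open, literals {q1=0, q2=1, q3=1, q4=1}.
1 branch closed, 3 open.
Each open branch fixes some atoms; the unmentioned ones are free. Counting distinct full assignments: branch {q1=1, q2=1, q3=1, q4=0} (q5) contributes 2 new; branch {q1=0, q2=0, q3=1, q4=1} (q5) contributes 2 new; branch {q1=0, q2=1, q3=1, q4=1} (q5) contributes 2 new. Total: 6.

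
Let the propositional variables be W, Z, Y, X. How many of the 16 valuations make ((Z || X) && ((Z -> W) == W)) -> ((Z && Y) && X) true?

Initial set: {(((Z || X) && ((Z -> W) == W)) -> ((Z && Y) && X))}.
(((Z || X) && ((Z -> W) == W)) -> ((Z && Y) && X)): β-rule — branch into !((Z || X) && ((Z -> W) == W))  //  ((Z && Y) && X).
  branch 1 (add !((Z || X) && ((Z -> W) == W))):
    !((Z || X) && ((Z -> W) == W)): β-rule — branch into !(Z || X)  //  !((Z -> W) == W).
      branch 1.1 (add !(Z || X)):
        !(Z || X): α-rule — add !Z, !X.
        ○ open, literals {X=F, Z=F}.
      branch 1.2 (add !((Z -> W) == W)):
        !((Z -> W) == W): β-rule — branch into (Z -> W), !W  //  !(Z -> W), W.
          branch 1.2.1 (add (Z -> W), !W):
            (Z -> W): β-rule — branch into !Z  //  W.
              branch 1.2.1.1 (add !Z):
                ○ open, literals {W=F, Z=F}.
              branch 1.2.1.2 (add W):
                × closes — contains both W and !W.
          branch 1.2.2 (add !(Z -> W), W):
            !(Z -> W): α-rule — add Z, !W.
            × closes — contains both W and !W.
  branch 2 (add ((Z && Y) && X)):
    ((Z && Y) && X): α-rule — add (Z && Y), X.
    (Z && Y): α-rule — add Z, Y.
    ○ open, literals {X=T, Y=T, Z=T}.
2 branches closed, 3 open.
Each open branch fixes some atoms; the unmentioned ones are free. Counting distinct full assignments: branch {X=F, Z=F} (W, Y) contributes 4 new; branch {W=F, Z=F} (Y, X) contributes 2 new; branch {X=T, Y=T, Z=T} (W) contributes 2 new. Total: 8.

8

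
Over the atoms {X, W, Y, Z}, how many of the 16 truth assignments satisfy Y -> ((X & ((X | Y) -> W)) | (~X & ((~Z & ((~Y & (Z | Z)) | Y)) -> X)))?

Initial set: {(Y -> ((X & ((X | Y) -> W)) | (~X & ((~Z & ((~Y & (Z | Z)) | Y)) -> X))))}.
(Y -> ((X & ((X | Y) -> W)) | (~X & ((~Z & ((~Y & (Z | Z)) | Y)) -> X)))): β-rule — branch into ~Y  //  ((X & ((X | Y) -> W)) | (~X & ((~Z & ((~Y & (Z | Z)) | Y)) -> X))).
  branch 1 (add ~Y):
    ○ open, literals {Y=F}.
  branch 2 (add ((X & ((X | Y) -> W)) | (~X & ((~Z & ((~Y & (Z | Z)) | Y)) -> X)))):
    ((X & ((X | Y) -> W)) | (~X & ((~Z & ((~Y & (Z | Z)) | Y)) -> X))): β-rule — branch into (X & ((X | Y) -> W))  //  (~X & ((~Z & ((~Y & (Z | Z)) | Y)) -> X)).
      branch 2.1 (add (X & ((X | Y) -> W))):
        (X & ((X | Y) -> W)): α-rule — add X, ((X | Y) -> W).
        ((X | Y) -> W): β-rule — branch into ~(X | Y)  //  W.
          branch 2.1.1 (add ~(X | Y)):
            ~(X | Y): α-rule — add ~X, ~Y.
            × closes — contains both X and ~X.
          branch 2.1.2 (add W):
            ○ open, literals {W=T, X=T}.
      branch 2.2 (add (~X & ((~Z & ((~Y & (Z | Z)) | Y)) -> X))):
        (~X & ((~Z & ((~Y & (Z | Z)) | Y)) -> X)): α-rule — add ~X, ((~Z & ((~Y & (Z | Z)) | Y)) -> X).
        ((~Z & ((~Y & (Z | Z)) | Y)) -> X): β-rule — branch into ~(~Z & ((~Y & (Z | Z)) | Y))  //  X.
          branch 2.2.1 (add ~(~Z & ((~Y & (Z | Z)) | Y))):
            ~(~Z & ((~Y & (Z | Z)) | Y)): β-rule — branch into ~~Z  //  ~((~Y & (Z | Z)) | Y).
              branch 2.2.1.1 (add ~~Z):
                ○ open, literals {X=F, Z=T}.
              branch 2.2.1.2 (add ~((~Y & (Z | Z)) | Y)):
                ~((~Y & (Z | Z)) | Y): α-rule — add ~(~Y & (Z | Z)), ~Y.
                ~(~Y & (Z | Z)): β-rule — branch into ~~Y  //  ~(Z | Z).
                  branch 2.2.1.2.1 (add ~~Y):
                    × closes — contains both Y and ~Y.
                  branch 2.2.1.2.2 (add ~(Z | Z)):
                    ~(Z | Z): α-rule — add ~Z, ~Z.
                    ○ open, literals {X=F, Y=F, Z=F}.
          branch 2.2.2 (add X):
            × closes — contains both X and ~X.
3 branches closed, 4 open.
Each open branch fixes some atoms; the unmentioned ones are free. Counting distinct full assignments: branch {Y=F} (X, W, Z) contributes 8 new; branch {W=T, X=T} (Y, Z) contributes 2 new; branch {X=F, Z=T} (W, Y) contributes 2 new; branch {X=F, Y=F, Z=F} (W) contributes 0 new. Total: 12.

12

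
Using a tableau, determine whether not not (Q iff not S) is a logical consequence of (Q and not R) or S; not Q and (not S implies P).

Yes

Initial set: {T ((Q and not R) or S); T (not Q and (not S implies P)); F not not (Q iff not S)}.
T (not Q and (not S implies P)): α-rule — add T not Q, T (not S implies P).
F not not (Q iff not S): drop double negation, giving F (Q iff not S).
T ((Q and not R) or S): β-rule — branch into T (Q and not R)  //  T S.
  branch 1 (add T (Q and not R)):
    T (Q and not R): α-rule — add T Q, T not R.
    × closes — contains both Q and not Q.
  branch 2 (add T S):
    T (not S implies P): β-rule — branch into F not S  //  T P.
      branch 2.1 (add F not S):
        F (Q iff not S): β-rule — branch into T Q, F not S  //  F Q, T not S.
          branch 2.1.1 (add T Q, F not S):
            × closes — contains both Q and not Q.
          branch 2.1.2 (add F Q, T not S):
            × closes — contains both S and not S.
      branch 2.2 (add T P):
        F (Q iff not S): β-rule — branch into T Q, F not S  //  F Q, T not S.
          branch 2.2.1 (add T Q, F not S):
            × closes — contains both Q and not Q.
          branch 2.2.2 (add F Q, T not S):
            × closes — contains both S and not S.
All 5 branches close.
Every branch closed, so the premises entail the conclusion.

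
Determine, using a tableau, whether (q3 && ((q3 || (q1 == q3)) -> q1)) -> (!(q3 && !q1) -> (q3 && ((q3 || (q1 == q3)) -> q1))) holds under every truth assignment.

Valid

Assume the negation and expand:
Initial set: {!((q3 && ((q3 || (q1 == q3)) -> q1)) -> (!(q3 && !q1) -> (q3 && ((q3 || (q1 == q3)) -> q1))))}.
!((q3 && ((q3 || (q1 == q3)) -> q1)) -> (!(q3 && !q1) -> (q3 && ((q3 || (q1 == q3)) -> q1)))): α-rule — add (q3 && ((q3 || (q1 == q3)) -> q1)), !(!(q3 && !q1) -> (q3 && ((q3 || (q1 == q3)) -> q1))).
(q3 && ((q3 || (q1 == q3)) -> q1)): α-rule — add q3, ((q3 || (q1 == q3)) -> q1).
!(!(q3 && !q1) -> (q3 && ((q3 || (q1 == q3)) -> q1))): α-rule — add !(q3 && !q1), !(q3 && ((q3 || (q1 == q3)) -> q1)).
((q3 || (q1 == q3)) -> q1): β-rule — branch into !(q3 || (q1 == q3))  //  q1.
  branch 1 (add !(q3 || (q1 == q3))):
    !(q3 || (q1 == q3)): α-rule — add !q3, !(q1 == q3).
    × closes — contains both q3 and !q3.
  branch 2 (add q1):
    !(q3 && !q1): β-rule — branch into !q3  //  !!q1.
      branch 2.1 (add !q3):
        × closes — contains both q3 and !q3.
      branch 2.2 (add !!q1):
        !(q3 && ((q3 || (q1 == q3)) -> q1)): β-rule — branch into !q3  //  !((q3 || (q1 == q3)) -> q1).
          branch 2.2.1 (add !q3):
            × closes — contains both q3 and !q3.
          branch 2.2.2 (add !((q3 || (q1 == q3)) -> q1)):
            !((q3 || (q1 == q3)) -> q1): α-rule — add (q3 || (q1 == q3)), !q1.
            × closes — contains both q1 and !q1.
All 4 branches close.
Every branch closed, so the negation is unsatisfiable and the formula is valid.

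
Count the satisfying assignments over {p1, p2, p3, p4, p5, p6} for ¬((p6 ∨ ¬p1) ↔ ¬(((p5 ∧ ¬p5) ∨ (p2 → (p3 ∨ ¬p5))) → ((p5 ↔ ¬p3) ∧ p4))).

Initial set: {¬((p6 ∨ ¬p1) ↔ ¬(((p5 ∧ ¬p5) ∨ (p2 → (p3 ∨ ¬p5))) → ((p5 ↔ ¬p3) ∧ p4)))}.
¬((p6 ∨ ¬p1) ↔ ¬(((p5 ∧ ¬p5) ∨ (p2 → (p3 ∨ ¬p5))) → ((p5 ↔ ¬p3) ∧ p4))): β-rule — branch into (p6 ∨ ¬p1), ¬¬(((p5 ∧ ¬p5) ∨ (p2 → (p3 ∨ ¬p5))) → ((p5 ↔ ¬p3) ∧ p4))  //  ¬(p6 ∨ ¬p1), ¬(((p5 ∧ ¬p5) ∨ (p2 → (p3 ∨ ¬p5))) → ((p5 ↔ ¬p3) ∧ p4)).
  branch 1 (add (p6 ∨ ¬p1), ¬¬(((p5 ∧ ¬p5) ∨ (p2 → (p3 ∨ ¬p5))) → ((p5 ↔ ¬p3) ∧ p4))):
    (p6 ∨ ¬p1): β-rule — branch into p6  //  ¬p1.
      branch 1.1 (add p6):
        ¬¬(((p5 ∧ ¬p5) ∨ (p2 → (p3 ∨ ¬p5))) → ((p5 ↔ ¬p3) ∧ p4)): β-rule — branch into ¬((p5 ∧ ¬p5) ∨ (p2 → (p3 ∨ ¬p5)))  //  ((p5 ↔ ¬p3) ∧ p4).
          branch 1.1.1 (add ¬((p5 ∧ ¬p5) ∨ (p2 → (p3 ∨ ¬p5)))):
            ¬((p5 ∧ ¬p5) ∨ (p2 → (p3 ∨ ¬p5))): α-rule — add ¬(p5 ∧ ¬p5), ¬(p2 → (p3 ∨ ¬p5)).
            ¬(p2 → (p3 ∨ ¬p5)): α-rule — add p2, ¬(p3 ∨ ¬p5).
            ¬(p3 ∨ ¬p5): α-rule — add ¬p3, ¬¬p5.
            ¬(p5 ∧ ¬p5): β-rule — branch into ¬p5  //  ¬¬p5.
              branch 1.1.1.1 (add ¬p5):
                × closes — contains both p5 and ¬p5.
              branch 1.1.1.2 (add ¬¬p5):
                ○ open, literals {p2=true, p3=false, p5=true, p6=true}.
          branch 1.1.2 (add ((p5 ↔ ¬p3) ∧ p4)):
            ((p5 ↔ ¬p3) ∧ p4): α-rule — add (p5 ↔ ¬p3), p4.
            (p5 ↔ ¬p3): β-rule — branch into p5, ¬p3  //  ¬p5, ¬¬p3.
              branch 1.1.2.1 (add p5, ¬p3):
                ○ open, literals {p3=false, p4=true, p5=true, p6=true}.
              branch 1.1.2.2 (add ¬p5, ¬¬p3):
                ○ open, literals {p3=true, p4=true, p5=false, p6=true}.
      branch 1.2 (add ¬p1):
        ¬¬(((p5 ∧ ¬p5) ∨ (p2 → (p3 ∨ ¬p5))) → ((p5 ↔ ¬p3) ∧ p4)): β-rule — branch into ¬((p5 ∧ ¬p5) ∨ (p2 → (p3 ∨ ¬p5)))  //  ((p5 ↔ ¬p3) ∧ p4).
          branch 1.2.1 (add ¬((p5 ∧ ¬p5) ∨ (p2 → (p3 ∨ ¬p5)))):
            ¬((p5 ∧ ¬p5) ∨ (p2 → (p3 ∨ ¬p5))): α-rule — add ¬(p5 ∧ ¬p5), ¬(p2 → (p3 ∨ ¬p5)).
            ¬(p2 → (p3 ∨ ¬p5)): α-rule — add p2, ¬(p3 ∨ ¬p5).
            ¬(p3 ∨ ¬p5): α-rule — add ¬p3, ¬¬p5.
            ¬(p5 ∧ ¬p5): β-rule — branch into ¬p5  //  ¬¬p5.
              branch 1.2.1.1 (add ¬p5):
                × closes — contains both p5 and ¬p5.
              branch 1.2.1.2 (add ¬¬p5):
                ○ open, literals {p1=false, p2=true, p3=false, p5=true}.
          branch 1.2.2 (add ((p5 ↔ ¬p3) ∧ p4)):
            ((p5 ↔ ¬p3) ∧ p4): α-rule — add (p5 ↔ ¬p3), p4.
            (p5 ↔ ¬p3): β-rule — branch into p5, ¬p3  //  ¬p5, ¬¬p3.
              branch 1.2.2.1 (add p5, ¬p3):
                ○ open, literals {p1=false, p3=false, p4=true, p5=true}.
              branch 1.2.2.2 (add ¬p5, ¬¬p3):
                ○ open, literals {p1=false, p3=true, p4=true, p5=false}.
  branch 2 (add ¬(p6 ∨ ¬p1), ¬(((p5 ∧ ¬p5) ∨ (p2 → (p3 ∨ ¬p5))) → ((p5 ↔ ¬p3) ∧ p4))):
    ¬(p6 ∨ ¬p1): α-rule — add ¬p6, ¬¬p1.
    ¬(((p5 ∧ ¬p5) ∨ (p2 → (p3 ∨ ¬p5))) → ((p5 ↔ ¬p3) ∧ p4)): α-rule — add ((p5 ∧ ¬p5) ∨ (p2 → (p3 ∨ ¬p5))), ¬((p5 ↔ ¬p3) ∧ p4).
    ((p5 ∧ ¬p5) ∨ (p2 → (p3 ∨ ¬p5))): β-rule — branch into (p5 ∧ ¬p5)  //  (p2 → (p3 ∨ ¬p5)).
      branch 2.1 (add (p5 ∧ ¬p5)):
        (p5 ∧ ¬p5): α-rule — add p5, ¬p5.
        × closes — contains both p5 and ¬p5.
      branch 2.2 (add (p2 → (p3 ∨ ¬p5))):
        ¬((p5 ↔ ¬p3) ∧ p4): β-rule — branch into ¬(p5 ↔ ¬p3)  //  ¬p4.
          branch 2.2.1 (add ¬(p5 ↔ ¬p3)):
            (p2 → (p3 ∨ ¬p5)): β-rule — branch into ¬p2  //  (p3 ∨ ¬p5).
              branch 2.2.1.1 (add ¬p2):
                ¬(p5 ↔ ¬p3): β-rule — branch into p5, ¬¬p3  //  ¬p5, ¬p3.
                  branch 2.2.1.1.1 (add p5, ¬¬p3):
                    ○ open, literals {p1=true, p2=false, p3=true, p5=true, p6=false}.
                  branch 2.2.1.1.2 (add ¬p5, ¬p3):
                    ○ open, literals {p1=true, p2=false, p3=false, p5=false, p6=false}.
              branch 2.2.1.2 (add (p3 ∨ ¬p5)):
                ¬(p5 ↔ ¬p3): β-rule — branch into p5, ¬¬p3  //  ¬p5, ¬p3.
                  branch 2.2.1.2.1 (add p5, ¬¬p3):
                    (p3 ∨ ¬p5): β-rule — branch into p3  //  ¬p5.
                      branch 2.2.1.2.1.1 (add p3):
                        ○ open, literals {p1=true, p3=true, p5=true, p6=false}.
                      branch 2.2.1.2.1.2 (add ¬p5):
                        × closes — contains both p5 and ¬p5.
                  branch 2.2.1.2.2 (add ¬p5, ¬p3):
                    (p3 ∨ ¬p5): β-rule — branch into p3  //  ¬p5.
                      branch 2.2.1.2.2.1 (add p3):
                        × closes — contains both p3 and ¬p3.
                      branch 2.2.1.2.2.2 (add ¬p5):
                        ○ open, literals {p1=true, p3=false, p5=false, p6=false}.
          branch 2.2.2 (add ¬p4):
            (p2 → (p3 ∨ ¬p5)): β-rule — branch into ¬p2  //  (p3 ∨ ¬p5).
              branch 2.2.2.1 (add ¬p2):
                ○ open, literals {p1=true, p2=false, p4=false, p6=false}.
              branch 2.2.2.2 (add (p3 ∨ ¬p5)):
                (p3 ∨ ¬p5): β-rule — branch into p3  //  ¬p5.
                  branch 2.2.2.2.1 (add p3):
                    ○ open, literals {p1=true, p3=true, p4=false, p6=false}.
                  branch 2.2.2.2.2 (add ¬p5):
                    ○ open, literals {p1=true, p4=false, p5=false, p6=false}.
5 branches closed, 13 open.
Each open branch fixes some atoms; the unmentioned ones are free. Counting distinct full assignments: branch {p2=true, p3=false, p5=true, p6=true} (p1, p4) contributes 4 new; branch {p3=false, p4=true, p5=true, p6=true} (p1, p2) contributes 2 new; branch {p3=true, p4=true, p5=false, p6=true} (p1, p2) contributes 4 new; branch {p1=false, p2=true, p3=false, p5=true} (p4, p6) contributes 2 new; branch {p1=false, p3=false, p4=true, p5=true} (p2, p6) contributes 1 new; branch {p1=false, p3=true, p4=true, p5=false} (p2, p6) contributes 2 new; branch {p1=true, p2=false, p3=true, p5=true, p6=false} (p4) contributes 2 new; branch {p1=true, p2=false, p3=false, p5=false, p6=false} (p4) contributes 2 new; branch {p1=true, p3=true, p5=true, p6=false} (p2, p4) contributes 2 new; branch {p1=true, p3=false, p5=false, p6=false} (p2, p4) contributes 2 new; branch {p1=true, p2=false, p4=false, p6=false} (p3, p5) contributes 2 new; branch {p1=true, p3=true, p4=false, p6=false} (p2, p5) contributes 1 new; branch {p1=true, p4=false, p5=false, p6=false} (p2, p3) contributes 0 new. Total: 26.

26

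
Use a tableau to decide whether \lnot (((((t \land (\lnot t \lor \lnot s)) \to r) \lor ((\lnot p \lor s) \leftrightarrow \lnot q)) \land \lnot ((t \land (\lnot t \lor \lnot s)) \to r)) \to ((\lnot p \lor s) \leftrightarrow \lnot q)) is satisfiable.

Unsatisfiable

Initial set: {\lnot (((((t \land (\lnot t \lor \lnot s)) \to r) \lor ((\lnot p \lor s) \leftrightarrow \lnot q)) \land \lnot ((t \land (\lnot t \lor \lnot s)) \to r)) \to ((\lnot p \lor s) \leftrightarrow \lnot q))}.
\lnot (((((t \land (\lnot t \lor \lnot s)) \to r) \lor ((\lnot p \lor s) \leftrightarrow \lnot q)) \land \lnot ((t \land (\lnot t \lor \lnot s)) \to r)) \to ((\lnot p \lor s) \leftrightarrow \lnot q)): α-rule — add ((((t \land (\lnot t \lor \lnot s)) \to r) \lor ((\lnot p \lor s) \leftrightarrow \lnot q)) \land \lnot ((t \land (\lnot t \lor \lnot s)) \to r)), \lnot ((\lnot p \lor s) \leftrightarrow \lnot q).
((((t \land (\lnot t \lor \lnot s)) \to r) \lor ((\lnot p \lor s) \leftrightarrow \lnot q)) \land \lnot ((t \land (\lnot t \lor \lnot s)) \to r)): α-rule — add (((t \land (\lnot t \lor \lnot s)) \to r) \lor ((\lnot p \lor s) \leftrightarrow \lnot q)), \lnot ((t \land (\lnot t \lor \lnot s)) \to r).
\lnot ((t \land (\lnot t \lor \lnot s)) \to r): α-rule — add (t \land (\lnot t \lor \lnot s)), \lnot r.
(t \land (\lnot t \lor \lnot s)): α-rule — add t, (\lnot t \lor \lnot s).
\lnot ((\lnot p \lor s) \leftrightarrow \lnot q): β-rule — branch into (\lnot p \lor s), \lnot \lnot q  //  \lnot (\lnot p \lor s), \lnot q.
  branch 1 (add (\lnot p \lor s), \lnot \lnot q):
    (((t \land (\lnot t \lor \lnot s)) \to r) \lor ((\lnot p \lor s) \leftrightarrow \lnot q)): β-rule — branch into ((t \land (\lnot t \lor \lnot s)) \to r)  //  ((\lnot p \lor s) \leftrightarrow \lnot q).
      branch 1.1 (add ((t \land (\lnot t \lor \lnot s)) \to r)):
        (\lnot t \lor \lnot s): β-rule — branch into \lnot t  //  \lnot s.
          branch 1.1.1 (add \lnot t):
            × closes — contains both t and \lnot t.
          branch 1.1.2 (add \lnot s):
            (\lnot p \lor s): β-rule — branch into \lnot p  //  s.
              branch 1.1.2.1 (add \lnot p):
                ((t \land (\lnot t \lor \lnot s)) \to r): β-rule — branch into \lnot (t \land (\lnot t \lor \lnot s))  //  r.
                  branch 1.1.2.1.1 (add \lnot (t \land (\lnot t \lor \lnot s))):
                    \lnot (t \land (\lnot t \lor \lnot s)): β-rule — branch into \lnot t  //  \lnot (\lnot t \lor \lnot s).
                      branch 1.1.2.1.1.1 (add \lnot t):
                        × closes — contains both t and \lnot t.
                      branch 1.1.2.1.1.2 (add \lnot (\lnot t \lor \lnot s)):
                        \lnot (\lnot t \lor \lnot s): α-rule — add \lnot \lnot t, \lnot \lnot s.
                        × closes — contains both s and \lnot s.
                  branch 1.1.2.1.2 (add r):
                    × closes — contains both r and \lnot r.
              branch 1.1.2.2 (add s):
                × closes — contains both s and \lnot s.
      branch 1.2 (add ((\lnot p \lor s) \leftrightarrow \lnot q)):
        (\lnot t \lor \lnot s): β-rule — branch into \lnot t  //  \lnot s.
          branch 1.2.1 (add \lnot t):
            × closes — contains both t and \lnot t.
          branch 1.2.2 (add \lnot s):
            (\lnot p \lor s): β-rule — branch into \lnot p  //  s.
              branch 1.2.2.1 (add \lnot p):
                ((\lnot p \lor s) \leftrightarrow \lnot q): β-rule — branch into (\lnot p \lor s), \lnot q  //  \lnot (\lnot p \lor s), \lnot \lnot q.
                  branch 1.2.2.1.1 (add (\lnot p \lor s), \lnot q):
                    × closes — contains both q and \lnot q.
                  branch 1.2.2.1.2 (add \lnot (\lnot p \lor s), \lnot \lnot q):
                    \lnot (\lnot p \lor s): α-rule — add \lnot \lnot p, \lnot s.
                    × closes — contains both p and \lnot p.
              branch 1.2.2.2 (add s):
                × closes — contains both s and \lnot s.
  branch 2 (add \lnot (\lnot p \lor s), \lnot q):
    \lnot (\lnot p \lor s): α-rule — add \lnot \lnot p, \lnot s.
    (((t \land (\lnot t \lor \lnot s)) \to r) \lor ((\lnot p \lor s) \leftrightarrow \lnot q)): β-rule — branch into ((t \land (\lnot t \lor \lnot s)) \to r)  //  ((\lnot p \lor s) \leftrightarrow \lnot q).
      branch 2.1 (add ((t \land (\lnot t \lor \lnot s)) \to r)):
        (\lnot t \lor \lnot s): β-rule — branch into \lnot t  //  \lnot s.
          branch 2.1.1 (add \lnot t):
            × closes — contains both t and \lnot t.
          branch 2.1.2 (add \lnot s):
            ((t \land (\lnot t \lor \lnot s)) \to r): β-rule — branch into \lnot (t \land (\lnot t \lor \lnot s))  //  r.
              branch 2.1.2.1 (add \lnot (t \land (\lnot t \lor \lnot s))):
                \lnot (t \land (\lnot t \lor \lnot s)): β-rule — branch into \lnot t  //  \lnot (\lnot t \lor \lnot s).
                  branch 2.1.2.1.1 (add \lnot t):
                    × closes — contains both t and \lnot t.
                  branch 2.1.2.1.2 (add \lnot (\lnot t \lor \lnot s)):
                    \lnot (\lnot t \lor \lnot s): α-rule — add \lnot \lnot t, \lnot \lnot s.
                    × closes — contains both s and \lnot s.
              branch 2.1.2.2 (add r):
                × closes — contains both r and \lnot r.
      branch 2.2 (add ((\lnot p \lor s) \leftrightarrow \lnot q)):
        (\lnot t \lor \lnot s): β-rule — branch into \lnot t  //  \lnot s.
          branch 2.2.1 (add \lnot t):
            × closes — contains both t and \lnot t.
          branch 2.2.2 (add \lnot s):
            ((\lnot p \lor s) \leftrightarrow \lnot q): β-rule — branch into (\lnot p \lor s), \lnot q  //  \lnot (\lnot p \lor s), \lnot \lnot q.
              branch 2.2.2.1 (add (\lnot p \lor s), \lnot q):
                (\lnot p \lor s): β-rule — branch into \lnot p  //  s.
                  branch 2.2.2.1.1 (add \lnot p):
                    × closes — contains both p and \lnot p.
                  branch 2.2.2.1.2 (add s):
                    × closes — contains both s and \lnot s.
              branch 2.2.2.2 (add \lnot (\lnot p \lor s), \lnot \lnot q):
                × closes — contains both q and \lnot q.
All 17 branches close.
Every branch closed; the formula is unsatisfiable.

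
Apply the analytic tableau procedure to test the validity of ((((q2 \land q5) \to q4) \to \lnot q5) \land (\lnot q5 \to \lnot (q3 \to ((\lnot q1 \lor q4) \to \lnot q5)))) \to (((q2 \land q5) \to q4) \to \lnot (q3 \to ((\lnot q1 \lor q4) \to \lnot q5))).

Assume the negation and expand:
Initial set: {\lnot (((((q2 \land q5) \to q4) \to \lnot q5) \land (\lnot q5 \to \lnot (q3 \to ((\lnot q1 \lor q4) \to \lnot q5)))) \to (((q2 \land q5) \to q4) \to \lnot (q3 \to ((\lnot q1 \lor q4) \to \lnot q5))))}.
\lnot (((((q2 \land q5) \to q4) \to \lnot q5) \land (\lnot q5 \to \lnot (q3 \to ((\lnot q1 \lor q4) \to \lnot q5)))) \to (((q2 \land q5) \to q4) \to \lnot (q3 \to ((\lnot q1 \lor q4) \to \lnot q5)))): α-rule — add ((((q2 \land q5) \to q4) \to \lnot q5) \land (\lnot q5 \to \lnot (q3 \to ((\lnot q1 \lor q4) \to \lnot q5)))), \lnot (((q2 \land q5) \to q4) \to \lnot (q3 \to ((\lnot q1 \lor q4) \to \lnot q5))).
((((q2 \land q5) \to q4) \to \lnot q5) \land (\lnot q5 \to \lnot (q3 \to ((\lnot q1 \lor q4) \to \lnot q5)))): α-rule — add (((q2 \land q5) \to q4) \to \lnot q5), (\lnot q5 \to \lnot (q3 \to ((\lnot q1 \lor q4) \to \lnot q5))).
\lnot (((q2 \land q5) \to q4) \to \lnot (q3 \to ((\lnot q1 \lor q4) \to \lnot q5))): α-rule — add ((q2 \land q5) \to q4), \lnot \lnot (q3 \to ((\lnot q1 \lor q4) \to \lnot q5)).
(((q2 \land q5) \to q4) \to \lnot q5): β-rule — branch into \lnot ((q2 \land q5) \to q4)  //  \lnot q5.
  branch 1 (add \lnot ((q2 \land q5) \to q4)):
    \lnot ((q2 \land q5) \to q4): α-rule — add (q2 \land q5), \lnot q4.
    (q2 \land q5): α-rule — add q2, q5.
    (\lnot q5 \to \lnot (q3 \to ((\lnot q1 \lor q4) \to \lnot q5))): β-rule — branch into \lnot \lnot q5  //  \lnot (q3 \to ((\lnot q1 \lor q4) \to \lnot q5)).
      branch 1.1 (add \lnot \lnot q5):
        ((q2 \land q5) \to q4): β-rule — branch into \lnot (q2 \land q5)  //  q4.
          branch 1.1.1 (add \lnot (q2 \land q5)):
            \lnot \lnot (q3 \to ((\lnot q1 \lor q4) \to \lnot q5)): β-rule — branch into \lnot q3  //  ((\lnot q1 \lor q4) \to \lnot q5).
              branch 1.1.1.1 (add \lnot q3):
                \lnot (q2 \land q5): β-rule — branch into \lnot q2  //  \lnot q5.
                  branch 1.1.1.1.1 (add \lnot q2):
                    × closes — contains both q2 and \lnot q2.
                  branch 1.1.1.1.2 (add \lnot q5):
                    × closes — contains both q5 and \lnot q5.
              branch 1.1.1.2 (add ((\lnot q1 \lor q4) \to \lnot q5)):
                \lnot (q2 \land q5): β-rule — branch into \lnot q2  //  \lnot q5.
                  branch 1.1.1.2.1 (add \lnot q2):
                    × closes — contains both q2 and \lnot q2.
                  branch 1.1.1.2.2 (add \lnot q5):
                    × closes — contains both q5 and \lnot q5.
          branch 1.1.2 (add q4):
            × closes — contains both q4 and \lnot q4.
      branch 1.2 (add \lnot (q3 \to ((\lnot q1 \lor q4) \to \lnot q5))):
        \lnot (q3 \to ((\lnot q1 \lor q4) \to \lnot q5)): α-rule — add q3, \lnot ((\lnot q1 \lor q4) \to \lnot q5).
        \lnot ((\lnot q1 \lor q4) \to \lnot q5): α-rule — add (\lnot q1 \lor q4), \lnot \lnot q5.
        ((q2 \land q5) \to q4): β-rule — branch into \lnot (q2 \land q5)  //  q4.
          branch 1.2.1 (add \lnot (q2 \land q5)):
            \lnot \lnot (q3 \to ((\lnot q1 \lor q4) \to \lnot q5)): β-rule — branch into \lnot q3  //  ((\lnot q1 \lor q4) \to \lnot q5).
              branch 1.2.1.1 (add \lnot q3):
                × closes — contains both q3 and \lnot q3.
              branch 1.2.1.2 (add ((\lnot q1 \lor q4) \to \lnot q5)):
                (\lnot q1 \lor q4): β-rule — branch into \lnot q1  //  q4.
                  branch 1.2.1.2.1 (add \lnot q1):
                    \lnot (q2 \land q5): β-rule — branch into \lnot q2  //  \lnot q5.
                      branch 1.2.1.2.1.1 (add \lnot q2):
                        × closes — contains both q2 and \lnot q2.
                      branch 1.2.1.2.1.2 (add \lnot q5):
                        × closes — contains both q5 and \lnot q5.
                  branch 1.2.1.2.2 (add q4):
                    × closes — contains both q4 and \lnot q4.
          branch 1.2.2 (add q4):
            × closes — contains both q4 and \lnot q4.
  branch 2 (add \lnot q5):
    (\lnot q5 \to \lnot (q3 \to ((\lnot q1 \lor q4) \to \lnot q5))): β-rule — branch into \lnot \lnot q5  //  \lnot (q3 \to ((\lnot q1 \lor q4) \to \lnot q5)).
      branch 2.1 (add \lnot \lnot q5):
        × closes — contains both q5 and \lnot q5.
      branch 2.2 (add \lnot (q3 \to ((\lnot q1 \lor q4) \to \lnot q5))):
        \lnot (q3 \to ((\lnot q1 \lor q4) \to \lnot q5)): α-rule — add q3, \lnot ((\lnot q1 \lor q4) \to \lnot q5).
        \lnot ((\lnot q1 \lor q4) \to \lnot q5): α-rule — add (\lnot q1 \lor q4), \lnot \lnot q5.
        × closes — contains both q5 and \lnot q5.
All 12 branches close.
Every branch closed, so the negation is unsatisfiable and the formula is valid.

Valid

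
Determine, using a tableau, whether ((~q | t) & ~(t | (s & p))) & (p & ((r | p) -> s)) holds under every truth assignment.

Not valid

Assume the negation and expand:
Initial set: {~(((~q | t) & ~(t | (s & p))) & (p & ((r | p) -> s)))}.
~(((~q | t) & ~(t | (s & p))) & (p & ((r | p) -> s))): β-rule — branch into ~((~q | t) & ~(t | (s & p)))  //  ~(p & ((r | p) -> s)).
  branch 1 (add ~((~q | t) & ~(t | (s & p)))):
    ~((~q | t) & ~(t | (s & p))): β-rule — branch into ~(~q | t)  //  ~~(t | (s & p)).
      branch 1.1 (add ~(~q | t)):
        ~(~q | t): α-rule — add ~~q, ~t.
        ○ open, literals {q=true, t=false}.
      branch 1.2 (add ~~(t | (s & p))):
        ~~(t | (s & p)): β-rule — branch into t  //  (s & p).
          branch 1.2.1 (add t):
            ○ open, literals {t=true}.
          branch 1.2.2 (add (s & p)):
            (s & p): α-rule — add s, p.
            ○ open, literals {p=true, s=true}.
  branch 2 (add ~(p & ((r | p) -> s))):
    ~(p & ((r | p) -> s)): β-rule — branch into ~p  //  ~((r | p) -> s).
      branch 2.1 (add ~p):
        ○ open, literals {p=false}.
      branch 2.2 (add ~((r | p) -> s)):
        ~((r | p) -> s): α-rule — add (r | p), ~s.
        (r | p): β-rule — branch into r  //  p.
          branch 2.2.1 (add r):
            ○ open, literals {r=true, s=false}.
          branch 2.2.2 (add p):
            ○ open, literals {p=true, s=false}.
0 branches closed, 6 open.
An open branch gives a countermodel: q=true, t=false (unmentioned atoms arbitrary); under it the original formula is false.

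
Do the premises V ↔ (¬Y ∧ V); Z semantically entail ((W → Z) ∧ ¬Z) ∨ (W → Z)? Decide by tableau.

Initial set: {(V ↔ (¬Y ∧ V)); Z; ¬(((W → Z) ∧ ¬Z) ∨ (W → Z))}.
¬(((W → Z) ∧ ¬Z) ∨ (W → Z)): α-rule — add ¬((W → Z) ∧ ¬Z), ¬(W → Z).
¬(W → Z): α-rule — add W, ¬Z.
× closes — contains both Z and ¬Z.
All 1 branch closes.
Every branch closed, so the premises entail the conclusion.

Yes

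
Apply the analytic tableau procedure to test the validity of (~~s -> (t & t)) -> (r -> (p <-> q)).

Assume the negation and expand:
Initial set: {~((~~s -> (t & t)) -> (r -> (p <-> q)))}.
~((~~s -> (t & t)) -> (r -> (p <-> q))): α-rule — add (~~s -> (t & t)), ~(r -> (p <-> q)).
~(r -> (p <-> q)): α-rule — add r, ~(p <-> q).
(~~s -> (t & t)): β-rule — branch into ~~~s  //  (t & t).
  branch 1 (add ~~~s):
    ~~~s: drop double negation, giving ~s.
    ~(p <-> q): β-rule — branch into p, ~q  //  ~p, q.
      branch 1.1 (add p, ~q):
        ○ open, literals {p=1, q=0, r=1, s=0}.
      branch 1.2 (add ~p, q):
        ○ open, literals {p=0, q=1, r=1, s=0}.
  branch 2 (add (t & t)):
    (t & t): α-rule — add t, t.
    ~(p <-> q): β-rule — branch into p, ~q  //  ~p, q.
      branch 2.1 (add p, ~q):
        ○ open, literals {p=1, q=0, r=1, t=1}.
      branch 2.2 (add ~p, q):
        ○ open, literals {p=0, q=1, r=1, t=1}.
0 branches closed, 4 open.
An open branch gives a countermodel: p=1, q=0, r=1, s=0 (unmentioned atoms arbitrary); under it the original formula is false.

Not valid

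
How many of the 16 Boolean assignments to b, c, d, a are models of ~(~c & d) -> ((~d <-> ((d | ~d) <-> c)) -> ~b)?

Initial set: {(~(~c & d) -> ((~d <-> ((d | ~d) <-> c)) -> ~b))}.
(~(~c & d) -> ((~d <-> ((d | ~d) <-> c)) -> ~b)): β-rule — branch into ~~(~c & d)  //  ((~d <-> ((d | ~d) <-> c)) -> ~b).
  branch 1 (add ~~(~c & d)):
    ~~(~c & d): α-rule — add ~c, d.
    ○ open, literals {c=0, d=1}.
  branch 2 (add ((~d <-> ((d | ~d) <-> c)) -> ~b)):
    ((~d <-> ((d | ~d) <-> c)) -> ~b): β-rule — branch into ~(~d <-> ((d | ~d) <-> c))  //  ~b.
      branch 2.1 (add ~(~d <-> ((d | ~d) <-> c))):
        ~(~d <-> ((d | ~d) <-> c)): β-rule — branch into ~d, ~((d | ~d) <-> c)  //  ~~d, ((d | ~d) <-> c).
          branch 2.1.1 (add ~d, ~((d | ~d) <-> c)):
            ~((d | ~d) <-> c): β-rule — branch into (d | ~d), ~c  //  ~(d | ~d), c.
              branch 2.1.1.1 (add (d | ~d), ~c):
                (d | ~d): β-rule — branch into d  //  ~d.
                  branch 2.1.1.1.1 (add d):
                    × closes — contains both d and ~d.
                  branch 2.1.1.1.2 (add ~d):
                    ○ open, literals {c=0, d=0}.
              branch 2.1.1.2 (add ~(d | ~d), c):
                ~(d | ~d): α-rule — add ~d, ~~d.
                × closes — contains both d and ~d.
          branch 2.1.2 (add ~~d, ((d | ~d) <-> c)):
            ((d | ~d) <-> c): β-rule — branch into (d | ~d), c  //  ~(d | ~d), ~c.
              branch 2.1.2.1 (add (d | ~d), c):
                (d | ~d): β-rule — branch into d  //  ~d.
                  branch 2.1.2.1.1 (add d):
                    ○ open, literals {c=1, d=1}.
                  branch 2.1.2.1.2 (add ~d):
                    × closes — contains both d and ~d.
              branch 2.1.2.2 (add ~(d | ~d), ~c):
                ~(d | ~d): α-rule — add ~d, ~~d.
                × closes — contains both d and ~d.
      branch 2.2 (add ~b):
        ○ open, literals {b=0}.
4 branches closed, 4 open.
Each open branch fixes some atoms; the unmentioned ones are free. Counting distinct full assignments: branch {c=0, d=1} (b, a) contributes 4 new; branch {c=0, d=0} (b, a) contributes 4 new; branch {c=1, d=1} (b, a) contributes 4 new; branch {b=0} (c, d, a) contributes 2 new. Total: 14.

14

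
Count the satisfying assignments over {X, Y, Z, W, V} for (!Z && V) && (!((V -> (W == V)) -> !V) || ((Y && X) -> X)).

Initial set: {((!Z && V) && (!((V -> (W == V)) -> !V) || ((Y && X) -> X)))}.
((!Z && V) && (!((V -> (W == V)) -> !V) || ((Y && X) -> X))): α-rule — add (!Z && V), (!((V -> (W == V)) -> !V) || ((Y && X) -> X)).
(!Z && V): α-rule — add !Z, V.
(!((V -> (W == V)) -> !V) || ((Y && X) -> X)): β-rule — branch into !((V -> (W == V)) -> !V)  //  ((Y && X) -> X).
  branch 1 (add !((V -> (W == V)) -> !V)):
    !((V -> (W == V)) -> !V): α-rule — add (V -> (W == V)), !!V.
    (V -> (W == V)): β-rule — branch into !V  //  (W == V).
      branch 1.1 (add !V):
        × closes — contains both V and !V.
      branch 1.2 (add (W == V)):
        (W == V): β-rule — branch into W, V  //  !W, !V.
          branch 1.2.1 (add W, V):
            ○ open, literals {V=true, W=true, Z=false}.
          branch 1.2.2 (add !W, !V):
            × closes — contains both V and !V.
  branch 2 (add ((Y && X) -> X)):
    ((Y && X) -> X): β-rule — branch into !(Y && X)  //  X.
      branch 2.1 (add !(Y && X)):
        !(Y && X): β-rule — branch into !Y  //  !X.
          branch 2.1.1 (add !Y):
            ○ open, literals {V=true, Y=false, Z=false}.
          branch 2.1.2 (add !X):
            ○ open, literals {V=true, X=false, Z=false}.
      branch 2.2 (add X):
        ○ open, literals {V=true, X=true, Z=false}.
2 branches closed, 4 open.
Each open branch fixes some atoms; the unmentioned ones are free. Counting distinct full assignments: branch {V=true, W=true, Z=false} (X, Y) contributes 4 new; branch {V=true, Y=false, Z=false} (X, W) contributes 2 new; branch {V=true, X=false, Z=false} (Y, W) contributes 1 new; branch {V=true, X=true, Z=false} (Y, W) contributes 1 new. Total: 8.

8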